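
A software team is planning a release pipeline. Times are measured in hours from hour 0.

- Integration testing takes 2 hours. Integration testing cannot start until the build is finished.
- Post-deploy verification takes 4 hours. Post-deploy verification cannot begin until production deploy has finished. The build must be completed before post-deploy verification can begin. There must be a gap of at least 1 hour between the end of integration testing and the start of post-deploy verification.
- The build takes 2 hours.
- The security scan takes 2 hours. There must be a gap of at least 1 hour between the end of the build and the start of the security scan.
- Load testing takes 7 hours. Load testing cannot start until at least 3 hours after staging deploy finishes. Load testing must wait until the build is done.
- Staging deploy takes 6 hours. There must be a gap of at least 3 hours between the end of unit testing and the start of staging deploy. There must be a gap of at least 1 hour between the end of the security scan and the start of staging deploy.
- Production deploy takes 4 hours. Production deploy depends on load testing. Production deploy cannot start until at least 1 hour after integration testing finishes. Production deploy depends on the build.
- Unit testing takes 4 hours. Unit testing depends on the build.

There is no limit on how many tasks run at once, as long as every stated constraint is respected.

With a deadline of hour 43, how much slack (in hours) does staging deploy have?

The build can start immediately at hour 0; it finishes at hour 2.
The security scan cannot begin until the build (finishes hour 2, plus 1-hour gap → hour 3). It runs from hour 3 to 3 + 2 = hour 5.
Unit testing cannot begin until the build (finishes hour 2). It runs from hour 2 to 2 + 4 = hour 6.
Staging deploy needs all of unit testing (finishes hour 6, plus 3-hour gap → hour 9); the security scan (finishes hour 5, plus 1-hour gap → hour 6). That puts its earliest start at hour 9; it finishes at 9 + 6 = hour 15.

Working backward from the deadline:
Nothing follows post-deploy verification; the deadline of hour 43 is its only limit. It must start by 43 − 4 = hour 39.
Production deploy must finish before post-deploy verification (must start by hour 39). With a 4-hour duration, production deploy must start by 39 − 4 = hour 35.
Load testing feeds into production deploy (must start by hour 35); so load testing must finish by hour 35 and therefore start by hour 28.
Staging deploy has to be done before load testing (must start by hour 28, minus 3-hour gap → hour 25). That means finishing by hour 25, i.e. starting by 25 − 6 = hour 19.
So staging deploy can start as early as hour 9 and as late as hour 19, giving 19 − 9 = 10 hours of slack.

10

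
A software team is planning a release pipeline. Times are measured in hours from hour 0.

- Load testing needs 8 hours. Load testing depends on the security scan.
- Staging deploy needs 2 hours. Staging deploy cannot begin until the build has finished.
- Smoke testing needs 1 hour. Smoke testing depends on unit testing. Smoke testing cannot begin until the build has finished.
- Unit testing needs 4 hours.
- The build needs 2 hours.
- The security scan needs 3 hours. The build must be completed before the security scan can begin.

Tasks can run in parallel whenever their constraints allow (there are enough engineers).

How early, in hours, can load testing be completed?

The build has no prerequisites, so it starts at hour 0 and finishes at hour 2.
The security scan waits on the build (finishes hour 2), so it starts at hour 2 and finishes at 2 + 3 = hour 5.
Load testing waits on the security scan (finishes hour 5), so it starts at hour 5 and finishes at 5 + 8 = hour 13.

13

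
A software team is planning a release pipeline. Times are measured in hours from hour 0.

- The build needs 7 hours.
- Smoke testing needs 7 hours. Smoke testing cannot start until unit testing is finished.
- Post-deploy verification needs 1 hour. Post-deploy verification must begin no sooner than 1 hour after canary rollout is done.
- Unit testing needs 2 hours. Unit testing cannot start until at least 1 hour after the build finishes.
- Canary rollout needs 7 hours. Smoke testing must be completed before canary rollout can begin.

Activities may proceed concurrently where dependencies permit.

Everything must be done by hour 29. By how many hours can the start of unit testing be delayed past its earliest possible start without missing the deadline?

Nothing blocks the build, so it runs from hour 0 to hour 7.
Unit testing cannot begin until the build (finishes hour 7, plus 1-hour gap → hour 8). It runs from hour 8 to 8 + 2 = hour 10.

Working backward from the deadline:
Post-deploy verification has no dependents, so it just needs to finish by hour 29. Starting by 29 − 1 = hour 28 achieves that.
Canary rollout feeds into post-deploy verification (must start by hour 28, minus 1-hour gap → hour 27); so canary rollout must finish by hour 27 and therefore start by hour 20.
Smoke testing feeds into canary rollout (must start by hour 20); so smoke testing must finish by hour 20 and therefore start by hour 13.
Since smoke testing (must start by hour 13) depends on it, unit testing must finish by hour 13. Backing off its 2-hour duration gives a latest start of hour 11.
So unit testing can start as early as hour 8 and as late as hour 11, giving 11 − 8 = 3 hours of slack.

3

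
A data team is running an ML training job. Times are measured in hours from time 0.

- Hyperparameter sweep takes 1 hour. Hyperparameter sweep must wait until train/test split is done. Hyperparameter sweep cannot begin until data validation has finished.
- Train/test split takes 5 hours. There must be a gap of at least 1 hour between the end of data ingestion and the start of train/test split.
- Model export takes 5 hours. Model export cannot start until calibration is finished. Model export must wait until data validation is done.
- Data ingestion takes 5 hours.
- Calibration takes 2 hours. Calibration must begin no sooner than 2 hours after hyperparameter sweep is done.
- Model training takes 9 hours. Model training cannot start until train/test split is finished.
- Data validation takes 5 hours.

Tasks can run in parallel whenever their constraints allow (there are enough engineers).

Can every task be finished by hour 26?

Nothing blocks data validation, so it runs from hour 0 to hour 5.
Data ingestion can start immediately at hour 0; it finishes at hour 5.
After data ingestion (finishes hour 5, plus 1-hour gap → hour 6), train/test split can start at hour 6 and finishes at hour 11.
After train/test split (finishes hour 11), model training can start at hour 11 and finishes at hour 20.
For hyperparameter sweep: train/test split (finishes hour 11); data validation (finishes hour 5). Taking the maximum gives a start of hour 11, and it finishes at 11 + 1 = hour 12.
After hyperparameter sweep (finishes hour 12, plus 2-hour gap → hour 14), calibration can start at hour 14 and finishes at hour 16.
Model export cannot start until calibration (finishes hour 16); data validation (finishes hour 5). The controlling bound is hour 16, so model export finishes at 16 + 5 = hour 21.
Every task is finished by hour 21, which is no later than the deadline of 26, so the schedule is feasible.

Yes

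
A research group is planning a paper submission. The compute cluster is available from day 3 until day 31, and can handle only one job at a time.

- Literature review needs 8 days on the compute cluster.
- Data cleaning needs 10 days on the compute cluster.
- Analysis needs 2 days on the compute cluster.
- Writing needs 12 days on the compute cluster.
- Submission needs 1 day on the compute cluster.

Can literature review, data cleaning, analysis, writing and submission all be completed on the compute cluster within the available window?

The compute cluster window is 31 − 3 = 28 days.
Running back to back, the jobs need 8 + 10 + 2 + 12 + 1 = 33 days on the compute cluster.
Since 33 > 28, they cannot all fit.

No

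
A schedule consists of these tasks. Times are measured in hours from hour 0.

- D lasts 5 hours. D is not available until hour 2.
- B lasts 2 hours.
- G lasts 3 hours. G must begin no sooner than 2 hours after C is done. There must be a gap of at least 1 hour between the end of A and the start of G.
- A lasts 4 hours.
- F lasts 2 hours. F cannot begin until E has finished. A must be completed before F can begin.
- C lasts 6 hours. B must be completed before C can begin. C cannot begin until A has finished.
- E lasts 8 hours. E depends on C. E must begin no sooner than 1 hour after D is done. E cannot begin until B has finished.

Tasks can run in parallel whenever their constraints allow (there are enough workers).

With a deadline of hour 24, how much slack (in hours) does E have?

After its own release at hour 2, D can start at hour 2 and finishes at hour 7.
B can start immediately at hour 0; it finishes at hour 2.
A can start immediately at hour 0; it finishes at hour 4.
For C: B (finishes hour 2); A (finishes hour 4). Taking the maximum gives a start of hour 4, and it finishes at 4 + 6 = hour 10.
E cannot start until C (finishes hour 10); D (finishes hour 7, plus 1-hour gap → hour 8); B (finishes hour 2). The controlling bound is hour 10, so E finishes at 10 + 8 = hour 18.

Working backward from the deadline:
Nothing follows F; the deadline of hour 24 is its only limit. It must start by 24 − 2 = hour 22.
Since F (must start by hour 22) depends on it, E must finish by hour 22. Backing off its 8-hour duration gives a latest start of hour 14.
So E can start as early as hour 10 and as late as hour 14, giving 14 − 10 = 4 hours of slack.

4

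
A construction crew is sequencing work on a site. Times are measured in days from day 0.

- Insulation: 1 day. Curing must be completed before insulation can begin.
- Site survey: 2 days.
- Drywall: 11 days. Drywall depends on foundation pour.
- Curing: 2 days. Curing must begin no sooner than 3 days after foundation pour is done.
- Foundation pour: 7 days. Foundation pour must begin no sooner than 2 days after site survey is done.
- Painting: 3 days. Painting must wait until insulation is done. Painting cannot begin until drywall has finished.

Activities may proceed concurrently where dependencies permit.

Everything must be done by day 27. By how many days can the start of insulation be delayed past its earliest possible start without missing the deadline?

Site survey can start immediately at day 0; it finishes at day 2.
Foundation pour waits on site survey (finishes day 2, plus 2-day gap → day 4), so it starts at day 4 and finishes at 4 + 7 = day 11.
Curing cannot begin until foundation pour (finishes day 11, plus 3-day gap → day 14). It runs from day 14 to 14 + 2 = day 16.
Insulation cannot begin until curing (finishes day 16). It runs from day 16 to 16 + 1 = day 17.

Working backward from the deadline:
To finish by day 27, painting (duration 3) must start no later than day 24.
Since painting (must start by day 24) depends on it, insulation must finish by day 24. Backing off its 1-day duration gives a latest start of day 23.
So insulation can start as early as day 16 and as late as day 23, giving 23 − 16 = 7 days of slack.

7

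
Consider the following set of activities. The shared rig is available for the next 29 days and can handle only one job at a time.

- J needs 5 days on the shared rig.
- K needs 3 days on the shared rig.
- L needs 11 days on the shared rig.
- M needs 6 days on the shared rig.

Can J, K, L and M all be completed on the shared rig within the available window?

Running back to back, the jobs need 5 + 3 + 11 + 6 = 25 days on the shared rig.
Since 25 ≤ 29, they fit within the window.

Yes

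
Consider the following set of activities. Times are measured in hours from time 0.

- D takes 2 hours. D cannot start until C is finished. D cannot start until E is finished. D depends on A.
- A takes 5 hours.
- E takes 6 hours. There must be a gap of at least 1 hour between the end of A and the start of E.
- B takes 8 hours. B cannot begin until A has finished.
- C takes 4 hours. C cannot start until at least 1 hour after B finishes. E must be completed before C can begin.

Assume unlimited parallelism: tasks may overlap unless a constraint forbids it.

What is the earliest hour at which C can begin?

A can start immediately at hour 0; it finishes at hour 5.
After A (finishes hour 5, plus 1-hour gap → hour 6), E can start at hour 6 and finishes at hour 12.
After A (finishes hour 5), B can start at hour 5 and finishes at hour 13.
C waits on B (finishes hour 13, plus 1-hour gap → hour 14); E (finishes hour 12). The latest of these is hour 14, which is the earliest C can start.

14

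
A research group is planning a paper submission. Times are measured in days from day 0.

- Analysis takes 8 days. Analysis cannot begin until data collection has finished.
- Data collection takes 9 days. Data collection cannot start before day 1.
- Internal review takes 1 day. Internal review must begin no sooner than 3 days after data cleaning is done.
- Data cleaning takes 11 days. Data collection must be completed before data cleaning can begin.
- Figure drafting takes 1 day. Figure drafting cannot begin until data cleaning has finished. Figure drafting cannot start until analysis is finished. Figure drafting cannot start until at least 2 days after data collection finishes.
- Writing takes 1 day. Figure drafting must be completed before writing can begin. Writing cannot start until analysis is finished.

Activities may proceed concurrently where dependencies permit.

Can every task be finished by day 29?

Yes

Data collection waits on its own release at day 1, so it starts at day 1 and finishes at 1 + 9 = day 10.
After data collection (finishes day 10), analysis can start at day 10 and finishes at day 18.
Data cleaning waits on data collection (finishes day 10), so it starts at day 10 and finishes at 10 + 11 = day 21.
Internal review waits on data cleaning (finishes day 21, plus 3-day gap → day 24), so it starts at day 24 and finishes at 24 + 1 = day 25.
Figure drafting has to wait for data cleaning (finishes day 21); analysis (finishes day 18); data collection (finishes day 10, plus 2-day gap → day 12). The latest of these is day 21, so figure drafting runs day 21 to 21 + 1 = day 22.
Writing needs all of figure drafting (finishes day 22); analysis (finishes day 18). That puts its earliest start at day 22; it finishes at 22 + 1 = day 23.
Every task is finished by day 25, which is no later than the deadline of 29, so the schedule is feasible.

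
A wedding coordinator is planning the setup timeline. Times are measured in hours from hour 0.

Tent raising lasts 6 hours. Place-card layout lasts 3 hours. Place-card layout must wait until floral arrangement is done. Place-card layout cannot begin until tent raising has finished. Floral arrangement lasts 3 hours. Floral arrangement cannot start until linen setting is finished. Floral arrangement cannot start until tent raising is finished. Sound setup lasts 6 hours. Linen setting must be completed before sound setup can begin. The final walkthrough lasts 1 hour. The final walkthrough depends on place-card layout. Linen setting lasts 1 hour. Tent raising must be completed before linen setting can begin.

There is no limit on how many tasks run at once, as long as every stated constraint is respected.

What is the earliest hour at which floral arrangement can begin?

Tent raising can start immediately at hour 0; it finishes at hour 6.
Linen setting cannot begin until tent raising (finishes hour 6). It runs from hour 6 to 6 + 1 = hour 7.
Floral arrangement waits on linen setting (finishes hour 7); tent raising (finishes hour 6). The latest of these is hour 7, which is the earliest floral arrangement can start.

7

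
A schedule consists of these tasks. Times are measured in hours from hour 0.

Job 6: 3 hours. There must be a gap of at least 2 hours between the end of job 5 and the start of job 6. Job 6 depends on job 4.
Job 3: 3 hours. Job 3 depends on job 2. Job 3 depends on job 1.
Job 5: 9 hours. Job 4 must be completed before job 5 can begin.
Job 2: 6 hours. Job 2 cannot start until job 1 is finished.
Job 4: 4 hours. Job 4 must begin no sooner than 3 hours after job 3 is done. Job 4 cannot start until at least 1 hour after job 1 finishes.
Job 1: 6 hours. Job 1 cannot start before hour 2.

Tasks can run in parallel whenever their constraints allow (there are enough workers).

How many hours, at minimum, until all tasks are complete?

38

Job 1 cannot begin until its own release at hour 2. It runs from hour 2 to 2 + 6 = hour 8.
Job 2 waits on job 1 (finishes hour 8), so it starts at hour 8 and finishes at 8 + 6 = hour 14.
Job 3 needs all of job 2 (finishes hour 14); job 1 (finishes hour 8). That puts its earliest start at hour 14; it finishes at 14 + 3 = hour 17.
Job 4 cannot start until job 3 (finishes hour 17, plus 3-hour gap → hour 20); job 1 (finishes hour 8, plus 1-hour gap → hour 9). The controlling bound is hour 20, so job 4 finishes at 20 + 4 = hour 24.
Job 5 cannot begin until job 4 (finishes hour 24). It runs from hour 24 to 24 + 9 = hour 33.
Job 6 has to wait for job 5 (finishes hour 33, plus 2-hour gap → hour 35); job 4 (finishes hour 24). The latest of these is hour 35, so job 6 runs hour 35 to 35 + 3 = hour 38.
All tasks are finished once the last one completes. Finish times: Job 1 at 8, Job 2 at 14, Job 3 at 17, Job 4 at 24, Job 5 at 33, Job 6 at 38. The latest is hour 38.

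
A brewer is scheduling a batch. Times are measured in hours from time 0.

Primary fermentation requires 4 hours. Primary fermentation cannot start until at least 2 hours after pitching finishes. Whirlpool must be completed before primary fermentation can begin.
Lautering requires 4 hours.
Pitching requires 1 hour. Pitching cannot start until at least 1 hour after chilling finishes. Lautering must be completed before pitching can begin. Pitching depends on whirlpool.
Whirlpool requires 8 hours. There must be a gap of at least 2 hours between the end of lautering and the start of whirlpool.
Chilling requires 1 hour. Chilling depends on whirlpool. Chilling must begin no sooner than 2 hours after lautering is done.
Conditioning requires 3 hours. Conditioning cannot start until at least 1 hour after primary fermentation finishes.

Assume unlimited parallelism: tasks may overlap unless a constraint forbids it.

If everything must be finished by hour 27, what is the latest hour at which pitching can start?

Conditioning must finish by hour 27; it takes 3 hours, so it must start by 27 − 3 = hour 24.
Primary fermentation has to be done before conditioning (must start by hour 24, minus 1-hour gap → hour 23). That means finishing by hour 23, i.e. starting by 23 − 4 = hour 19.
Since primary fermentation (must start by hour 19, minus 2-hour gap → hour 17) depends on it, pitching must finish by hour 17. Backing off its 1-hour duration gives a latest start of hour 16.

16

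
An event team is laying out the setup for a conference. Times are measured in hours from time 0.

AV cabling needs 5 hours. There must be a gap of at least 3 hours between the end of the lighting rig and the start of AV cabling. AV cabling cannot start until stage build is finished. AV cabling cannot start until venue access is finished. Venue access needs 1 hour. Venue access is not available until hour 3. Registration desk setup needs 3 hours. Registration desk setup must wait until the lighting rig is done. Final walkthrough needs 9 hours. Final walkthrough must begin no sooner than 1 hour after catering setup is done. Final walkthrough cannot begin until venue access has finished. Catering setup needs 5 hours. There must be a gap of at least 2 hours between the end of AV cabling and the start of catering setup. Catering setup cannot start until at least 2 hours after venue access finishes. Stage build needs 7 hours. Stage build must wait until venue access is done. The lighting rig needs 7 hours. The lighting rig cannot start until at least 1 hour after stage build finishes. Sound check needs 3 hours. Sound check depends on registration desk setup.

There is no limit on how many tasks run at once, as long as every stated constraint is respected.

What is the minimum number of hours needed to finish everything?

44

Venue access cannot begin until its own release at hour 3. It runs from hour 3 to 3 + 1 = hour 4.
After venue access (finishes hour 4), stage build can start at hour 4 and finishes at hour 11.
After stage build (finishes hour 11, plus 1-hour gap → hour 12), the lighting rig can start at hour 12 and finishes at hour 19.
Registration desk setup waits on the lighting rig (finishes hour 19), so it starts at hour 19 and finishes at 19 + 3 = hour 22.
Sound check cannot begin until registration desk setup (finishes hour 22). It runs from hour 22 to 22 + 3 = hour 25.
AV cabling cannot start until the lighting rig (finishes hour 19, plus 3-hour gap → hour 22); stage build (finishes hour 11); venue access (finishes hour 4). The controlling bound is hour 22, so AV cabling finishes at 22 + 5 = hour 27.
Catering setup needs all of AV cabling (finishes hour 27, plus 2-hour gap → hour 29); venue access (finishes hour 4, plus 2-hour gap → hour 6). That puts its earliest start at hour 29; it finishes at 29 + 5 = hour 34.
Final walkthrough has to wait for catering setup (finishes hour 34, plus 1-hour gap → hour 35); venue access (finishes hour 4). The latest of these is hour 35, so final walkthrough runs hour 35 to 35 + 9 = hour 44.
All tasks are finished once the last one completes. Finish times: Venue access at 4, Stage build at 11, The lighting rig at 19, AV cabling at 27, Registration desk setup at 22, Catering setup at 34, Sound check at 25, Final walkthrough at 44. The latest is hour 44.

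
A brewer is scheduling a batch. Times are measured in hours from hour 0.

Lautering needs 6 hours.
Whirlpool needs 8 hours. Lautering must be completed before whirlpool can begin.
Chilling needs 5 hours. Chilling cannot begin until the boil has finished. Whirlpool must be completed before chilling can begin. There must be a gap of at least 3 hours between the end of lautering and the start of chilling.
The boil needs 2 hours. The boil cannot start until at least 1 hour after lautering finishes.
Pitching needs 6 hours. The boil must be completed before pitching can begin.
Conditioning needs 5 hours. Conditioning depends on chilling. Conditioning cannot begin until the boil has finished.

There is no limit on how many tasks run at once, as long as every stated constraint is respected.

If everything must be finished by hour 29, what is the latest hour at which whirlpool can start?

Conditioning has no dependents, so it just needs to finish by hour 29. Starting by 29 − 5 = hour 24 achieves that.
Chilling has to be done before conditioning (must start by hour 24). That means finishing by hour 24, i.e. starting by 24 − 5 = hour 19.
Whirlpool has to be done before chilling (must start by hour 19). That means finishing by hour 19, i.e. starting by 19 − 8 = hour 11.

11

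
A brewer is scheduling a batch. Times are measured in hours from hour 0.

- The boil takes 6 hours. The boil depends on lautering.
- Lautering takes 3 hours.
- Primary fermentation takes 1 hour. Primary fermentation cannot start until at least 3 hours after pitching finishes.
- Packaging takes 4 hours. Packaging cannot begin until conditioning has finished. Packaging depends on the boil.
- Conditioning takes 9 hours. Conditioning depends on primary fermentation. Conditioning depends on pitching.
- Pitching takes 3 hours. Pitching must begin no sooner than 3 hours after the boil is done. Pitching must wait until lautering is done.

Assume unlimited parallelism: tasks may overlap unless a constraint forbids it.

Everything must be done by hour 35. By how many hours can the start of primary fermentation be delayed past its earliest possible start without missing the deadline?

Lautering can start immediately at hour 0; it finishes at hour 3.
After lautering (finishes hour 3), the boil can start at hour 3 and finishes at hour 9.
Pitching needs all of the boil (finishes hour 9, plus 3-hour gap → hour 12); lautering (finishes hour 3). That puts its earliest start at hour 12; it finishes at 12 + 3 = hour 15.
Primary fermentation waits on pitching (finishes hour 15, plus 3-hour gap → hour 18), so it starts at hour 18 and finishes at 18 + 1 = hour 19.

Working backward from the deadline:
Nothing follows packaging; the deadline of hour 35 is its only limit. It must start by 35 − 4 = hour 31.
Since packaging (must start by hour 31) depends on it, conditioning must finish by hour 31. Backing off its 9-hour duration gives a latest start of hour 22.
Since conditioning (must start by hour 22) depends on it, primary fermentation must finish by hour 22. Backing off its 1-hour duration gives a latest start of hour 21.
So primary fermentation can start as early as hour 18 and as late as hour 21, giving 21 − 18 = 3 hours of slack.

3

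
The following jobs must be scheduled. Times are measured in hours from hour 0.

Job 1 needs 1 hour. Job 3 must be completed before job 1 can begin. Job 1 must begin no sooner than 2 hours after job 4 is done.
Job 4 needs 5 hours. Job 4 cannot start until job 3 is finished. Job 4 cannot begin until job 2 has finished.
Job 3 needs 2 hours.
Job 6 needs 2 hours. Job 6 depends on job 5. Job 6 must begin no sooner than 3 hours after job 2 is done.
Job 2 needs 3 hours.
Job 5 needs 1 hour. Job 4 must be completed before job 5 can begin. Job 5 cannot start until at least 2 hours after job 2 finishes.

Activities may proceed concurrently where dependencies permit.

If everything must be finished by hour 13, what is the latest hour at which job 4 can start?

5

Job 1 has no dependents, so it just needs to finish by hour 13. Starting by 13 − 1 = hour 12 achieves that.
To finish by hour 13, job 6 (duration 2) must start no later than hour 11.
Job 5 must finish before job 6 (must start by hour 11). With a 1-hour duration, job 5 must start by 11 − 1 = hour 10.
Job 4 feeds job 1 (must start by hour 12, minus 2-hour gap → hour 10); job 5 (must start by hour 10). Taking the minimum, job 4 must finish by hour 10 and start by 10 − 5 = hour 5.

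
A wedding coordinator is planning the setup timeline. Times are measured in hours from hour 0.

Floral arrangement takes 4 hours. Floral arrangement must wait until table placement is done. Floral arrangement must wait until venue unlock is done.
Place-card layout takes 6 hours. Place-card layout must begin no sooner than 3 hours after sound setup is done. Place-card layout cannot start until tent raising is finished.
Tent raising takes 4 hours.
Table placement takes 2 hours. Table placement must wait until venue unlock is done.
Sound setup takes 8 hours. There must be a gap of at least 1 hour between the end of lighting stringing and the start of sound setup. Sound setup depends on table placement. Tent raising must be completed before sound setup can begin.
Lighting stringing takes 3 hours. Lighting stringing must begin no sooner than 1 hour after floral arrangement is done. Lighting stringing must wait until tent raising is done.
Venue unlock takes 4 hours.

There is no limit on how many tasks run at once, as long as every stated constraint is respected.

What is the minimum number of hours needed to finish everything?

32

Nothing blocks tent raising, so it runs from hour 0 to hour 4.
Nothing blocks venue unlock, so it runs from hour 0 to hour 4.
Table placement waits on venue unlock (finishes hour 4), so it starts at hour 4 and finishes at 4 + 2 = hour 6.
For floral arrangement: table placement (finishes hour 6); venue unlock (finishes hour 4). Taking the maximum gives a start of hour 6, and it finishes at 6 + 4 = hour 10.
Lighting stringing cannot start until floral arrangement (finishes hour 10, plus 1-hour gap → hour 11); tent raising (finishes hour 4). The controlling bound is hour 11, so lighting stringing finishes at 11 + 3 = hour 14.
For sound setup: lighting stringing (finishes hour 14, plus 1-hour gap → hour 15); table placement (finishes hour 6); tent raising (finishes hour 4). Taking the maximum gives a start of hour 15, and it finishes at 15 + 8 = hour 23.
For place-card layout: sound setup (finishes hour 23, plus 3-hour gap → hour 26); tent raising (finishes hour 4). Taking the maximum gives a start of hour 26, and it finishes at 26 + 6 = hour 32.
All tasks are finished once the last one completes. Finish times: Venue unlock at 4, Tent raising at 4, Table placement at 6, Floral arrangement at 10, Lighting stringing at 14, Sound setup at 23, Place-card layout at 32. The latest is hour 32.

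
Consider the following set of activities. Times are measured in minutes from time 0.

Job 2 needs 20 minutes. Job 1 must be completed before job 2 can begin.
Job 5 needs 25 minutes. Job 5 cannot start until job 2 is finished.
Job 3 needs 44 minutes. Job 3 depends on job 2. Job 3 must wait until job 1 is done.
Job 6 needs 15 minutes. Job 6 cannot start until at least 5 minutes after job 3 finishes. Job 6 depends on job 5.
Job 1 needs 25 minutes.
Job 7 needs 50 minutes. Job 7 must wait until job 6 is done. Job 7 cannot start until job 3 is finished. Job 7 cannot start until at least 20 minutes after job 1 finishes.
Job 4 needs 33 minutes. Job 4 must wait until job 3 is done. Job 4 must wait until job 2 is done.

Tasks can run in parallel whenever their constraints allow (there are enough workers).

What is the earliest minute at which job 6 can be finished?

109

Job 1 can start immediately at minute 0; it finishes at minute 25.
After job 1 (finishes minute 25), job 2 can start at minute 25 and finishes at minute 45.
Job 5 cannot begin until job 2 (finishes minute 45). It runs from minute 45 to 45 + 25 = minute 70.
For job 3: job 2 (finishes minute 45); job 1 (finishes minute 25). Taking the maximum gives a start of minute 45, and it finishes at 45 + 44 = minute 89.
Job 6 needs all of job 3 (finishes minute 89, plus 5-minute gap → minute 94); job 5 (finishes minute 70). That puts its earliest start at minute 94; it finishes at 94 + 15 = minute 109.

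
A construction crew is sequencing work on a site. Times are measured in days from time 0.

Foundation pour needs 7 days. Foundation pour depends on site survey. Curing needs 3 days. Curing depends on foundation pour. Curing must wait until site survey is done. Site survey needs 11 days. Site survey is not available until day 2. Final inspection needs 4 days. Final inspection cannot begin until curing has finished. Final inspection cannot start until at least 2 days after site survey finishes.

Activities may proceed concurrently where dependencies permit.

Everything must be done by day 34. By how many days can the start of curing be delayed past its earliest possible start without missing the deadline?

7

After its own release at day 2, site survey can start at day 2 and finishes at day 13.
After site survey (finishes day 13), foundation pour can start at day 13 and finishes at day 20.
Curing has to wait for foundation pour (finishes day 20); site survey (finishes day 13). The latest of these is day 20, so curing runs day 20 to 20 + 3 = day 23.

Working backward from the deadline:
Final inspection has no dependents, so it just needs to finish by day 34. Starting by 34 − 4 = day 30 achieves that.
Curing must finish before final inspection (must start by day 30). With a 3-day duration, curing must start by 30 − 3 = day 27.
So curing can start as early as day 20 and as late as day 27, giving 27 − 20 = 7 days of slack.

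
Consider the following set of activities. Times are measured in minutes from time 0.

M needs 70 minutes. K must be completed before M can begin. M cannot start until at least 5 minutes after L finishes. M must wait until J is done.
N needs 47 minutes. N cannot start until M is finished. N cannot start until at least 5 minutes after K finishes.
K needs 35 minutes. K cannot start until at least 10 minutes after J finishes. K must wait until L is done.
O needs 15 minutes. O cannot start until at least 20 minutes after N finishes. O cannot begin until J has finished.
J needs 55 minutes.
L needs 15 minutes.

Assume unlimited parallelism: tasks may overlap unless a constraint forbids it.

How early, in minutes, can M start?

Nothing blocks L, so it runs from minute 0 to minute 15.
Nothing blocks J, so it runs from minute 0 to minute 55.
K cannot start until J (finishes minute 55, plus 10-minute gap → minute 65); L (finishes minute 15). The controlling bound is minute 65, so K finishes at 65 + 35 = minute 100.
M waits on K (finishes minute 100); L (finishes minute 15, plus 5-minute gap → minute 20); J (finishes minute 55). The latest of these is minute 100, which is the earliest M can start.

100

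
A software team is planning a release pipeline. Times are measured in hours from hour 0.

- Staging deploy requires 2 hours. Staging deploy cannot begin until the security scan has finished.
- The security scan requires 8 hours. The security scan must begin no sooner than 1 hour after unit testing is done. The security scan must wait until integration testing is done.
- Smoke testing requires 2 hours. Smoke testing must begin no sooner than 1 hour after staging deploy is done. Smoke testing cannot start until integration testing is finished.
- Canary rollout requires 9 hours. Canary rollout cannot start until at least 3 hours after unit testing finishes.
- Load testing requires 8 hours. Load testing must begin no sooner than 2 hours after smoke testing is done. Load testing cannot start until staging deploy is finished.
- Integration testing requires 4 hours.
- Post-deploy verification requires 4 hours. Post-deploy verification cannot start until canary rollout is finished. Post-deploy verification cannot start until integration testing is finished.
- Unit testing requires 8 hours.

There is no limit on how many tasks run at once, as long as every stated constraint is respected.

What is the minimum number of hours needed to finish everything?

32

Nothing blocks integration testing, so it runs from hour 0 to hour 4.
Unit testing can start immediately at hour 0; it finishes at hour 8.
Canary rollout waits on unit testing (finishes hour 8, plus 3-hour gap → hour 11), so it starts at hour 11 and finishes at 11 + 9 = hour 20.
Post-deploy verification has to wait for canary rollout (finishes hour 20); integration testing (finishes hour 4). The latest of these is hour 20, so post-deploy verification runs hour 20 to 20 + 4 = hour 24.
For the security scan: unit testing (finishes hour 8, plus 1-hour gap → hour 9); integration testing (finishes hour 4). Taking the maximum gives a start of hour 9, and it finishes at 9 + 8 = hour 17.
Staging deploy waits on the security scan (finishes hour 17), so it starts at hour 17 and finishes at 17 + 2 = hour 19.
Smoke testing needs all of staging deploy (finishes hour 19, plus 1-hour gap → hour 20); integration testing (finishes hour 4). That puts its earliest start at hour 20; it finishes at 20 + 2 = hour 22.
Load testing cannot start until smoke testing (finishes hour 22, plus 2-hour gap → hour 24); staging deploy (finishes hour 19). The controlling bound is hour 24, so load testing finishes at 24 + 8 = hour 32.
All tasks are finished once the last one completes. Finish times: Unit testing at 8, Integration testing at 4, The security scan at 17, Staging deploy at 19, Smoke testing at 22, Canary rollout at 20, Load testing at 32, Post-deploy verification at 24. The latest is hour 32.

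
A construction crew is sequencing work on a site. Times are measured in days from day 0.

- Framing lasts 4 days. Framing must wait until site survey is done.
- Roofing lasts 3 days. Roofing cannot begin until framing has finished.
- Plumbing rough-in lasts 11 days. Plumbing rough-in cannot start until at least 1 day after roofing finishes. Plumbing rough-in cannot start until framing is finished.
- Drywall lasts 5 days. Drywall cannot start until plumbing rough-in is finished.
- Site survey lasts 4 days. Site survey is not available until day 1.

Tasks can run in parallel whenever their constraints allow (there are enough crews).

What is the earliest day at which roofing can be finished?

12

After its own release at day 1, site survey can start at day 1 and finishes at day 5.
Framing cannot begin until site survey (finishes day 5). It runs from day 5 to 5 + 4 = day 9.
Roofing cannot begin until framing (finishes day 9). It runs from day 9 to 9 + 3 = day 12.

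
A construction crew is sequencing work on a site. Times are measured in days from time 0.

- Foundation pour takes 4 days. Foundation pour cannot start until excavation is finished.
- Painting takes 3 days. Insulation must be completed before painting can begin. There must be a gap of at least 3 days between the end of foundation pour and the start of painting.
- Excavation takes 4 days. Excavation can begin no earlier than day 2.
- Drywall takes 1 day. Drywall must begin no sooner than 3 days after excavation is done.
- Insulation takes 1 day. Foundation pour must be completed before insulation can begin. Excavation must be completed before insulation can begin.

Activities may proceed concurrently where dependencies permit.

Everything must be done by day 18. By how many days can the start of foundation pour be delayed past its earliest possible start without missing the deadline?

2

After its own release at day 2, excavation can start at day 2 and finishes at day 6.
Foundation pour waits on excavation (finishes day 6), so it starts at day 6 and finishes at 6 + 4 = day 10.

Working backward from the deadline:
Painting must finish by day 18; it takes 3 days, so it must start by 18 − 3 = day 15.
Since painting (must start by day 15) depends on it, insulation must finish by day 15. Backing off its 1-day duration gives a latest start of day 14.
Foundation pour feeds insulation (must start by day 14); painting (must start by day 15, minus 3-day gap → day 12). Taking the minimum, foundation pour must finish by day 12 and start by 12 − 4 = day 8.
So foundation pour can start as early as day 6 and as late as day 8, giving 8 − 6 = 2 days of slack.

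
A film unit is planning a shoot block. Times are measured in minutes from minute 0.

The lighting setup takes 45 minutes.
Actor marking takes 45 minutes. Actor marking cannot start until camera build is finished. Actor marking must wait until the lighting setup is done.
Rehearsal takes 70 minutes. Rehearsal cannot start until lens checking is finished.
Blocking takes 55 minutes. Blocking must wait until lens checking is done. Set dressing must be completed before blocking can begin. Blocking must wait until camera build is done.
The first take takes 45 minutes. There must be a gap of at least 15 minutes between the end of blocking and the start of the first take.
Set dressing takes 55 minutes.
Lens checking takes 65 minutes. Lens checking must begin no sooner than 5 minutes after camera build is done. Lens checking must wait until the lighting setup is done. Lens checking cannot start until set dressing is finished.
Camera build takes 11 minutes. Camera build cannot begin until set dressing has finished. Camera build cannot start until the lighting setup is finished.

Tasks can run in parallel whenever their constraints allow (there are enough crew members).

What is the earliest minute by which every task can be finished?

Nothing blocks the lighting setup, so it runs from minute 0 to minute 45.
Nothing blocks set dressing, so it runs from minute 0 to minute 55.
For camera build: set dressing (finishes minute 55); the lighting setup (finishes minute 45). Taking the maximum gives a start of minute 55, and it finishes at 55 + 11 = minute 66.
Actor marking cannot start until camera build (finishes minute 66); the lighting setup (finishes minute 45). The controlling bound is minute 66, so actor marking finishes at 66 + 45 = minute 111.
For lens checking: camera build (finishes minute 66, plus 5-minute gap → minute 71); the lighting setup (finishes minute 45); set dressing (finishes minute 55). Taking the maximum gives a start of minute 71, and it finishes at 71 + 65 = minute 136.
Rehearsal cannot begin until lens checking (finishes minute 136). It runs from minute 136 to 136 + 70 = minute 206.
For blocking: lens checking (finishes minute 136); set dressing (finishes minute 55); camera build (finishes minute 66). Taking the maximum gives a start of minute 136, and it finishes at 136 + 55 = minute 191.
The first take waits on blocking (finishes minute 191, plus 15-minute gap → minute 206), so it starts at minute 206 and finishes at 206 + 45 = minute 251.
All tasks are finished once the last one completes. Finish times: Set dressing at 55, The lighting setup at 45, Camera build at 66, Lens checking at 136, Blocking at 191, Actor marking at 111, Rehearsal at 206, The first take at 251. The latest is minute 251.

251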